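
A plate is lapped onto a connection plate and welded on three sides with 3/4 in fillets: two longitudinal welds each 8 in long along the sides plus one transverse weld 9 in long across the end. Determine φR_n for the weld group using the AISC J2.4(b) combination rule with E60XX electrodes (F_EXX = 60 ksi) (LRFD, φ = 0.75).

t_e = 0.707 × 0.75 = 0.5302 in.
R_nwl = 0.6 × 60 × 0.5302 × 16 = 305.4 kips (longitudinal, 2 welds).
R_nwt = 0.6 × 60 × 0.5302 × 9 = 171.8 kips (transverse, base value).
(i) R_nwl + R_nwt = 477.2 kips; (ii) 0.85 R_nwl + 1.5 R_nwt = 517.3 kips.
R_n = max = 517.3 kips [governs: (ii)]; φR_n = 388 kips.

φR_n ≈ 388 kips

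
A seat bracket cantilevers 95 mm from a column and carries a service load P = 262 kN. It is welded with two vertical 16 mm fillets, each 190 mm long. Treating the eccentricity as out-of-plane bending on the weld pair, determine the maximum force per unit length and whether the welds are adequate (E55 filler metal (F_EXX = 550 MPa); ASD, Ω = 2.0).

L_w = 2 × 190 = 380 mm; section modulus (unit throat) S = 2 × L²/6 = 12030 mm².
Direct shear f_v = P/L_w = 262×10³/380 = 689.5 N/mm.
Moment M = P × e = 262×10³ × 95 = 24890000 N·mm; bending f_b = M/S = 2068 N/mm.
f_max = √(f_v² + f_b²) = √(689.5² + 2068²) = 2180 N/mm.
r_n/Ω = (1/2.0) × 0.6 × 550 × (0.707 × 16) = 1866 N/mm → NOT adequate.

f_max ≈ 2180 N/mm; NOT adequate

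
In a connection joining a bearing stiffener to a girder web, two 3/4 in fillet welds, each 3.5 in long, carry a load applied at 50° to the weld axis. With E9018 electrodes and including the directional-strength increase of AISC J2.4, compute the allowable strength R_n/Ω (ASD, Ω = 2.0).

E90XX → F_EXX = 90 ksi.
t_e = 0.707 × 0.75 = 0.5302 in; A_we = 0.5302 × 7 = 3.712 in².
Directional factor: 1.0 + 0.5 sin^1.5(50°) = 1.335.
F_nw = 0.6 × 90 × 1.335 = 72.1 ksi.
R_n/Ω = (72.1 × 3.712) / 2.0 = 133.8 kip.

R_n/Ω ≈ 134 kip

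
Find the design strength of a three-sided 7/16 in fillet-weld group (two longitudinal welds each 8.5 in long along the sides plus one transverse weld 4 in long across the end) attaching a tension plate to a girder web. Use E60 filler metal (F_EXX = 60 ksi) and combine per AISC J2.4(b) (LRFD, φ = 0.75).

φR_n ≈ 175 kip

t_e = 0.707 × 0.4375 = 0.3093 in.
R_nwl = 0.6 × 60 × 0.3093 × 17 = 189.3 kip (longitudinal, 2 welds).
R_nwt = 0.6 × 60 × 0.3093 × 4 = 44.54 kip (transverse, base value).
(i) R_nwl + R_nwt = 233.8 kip; (ii) 0.85 R_nwl + 1.5 R_nwt = 227.7 kip.
R_n = max = 233.8 kip [governs: (i)]; φR_n = 175.4 kip.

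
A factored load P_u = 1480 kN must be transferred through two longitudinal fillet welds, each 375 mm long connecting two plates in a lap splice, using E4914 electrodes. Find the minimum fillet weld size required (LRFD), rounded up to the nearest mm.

w = 13 mm

E49XX → F_EXX = 490 MPa.
Total weld length L = 750 mm.
Required throat t_e = P_u / (φ × 0.6 F_EXX × L) = 1480 / (0.75 × 0.6 × 490 × 750 × 10⁻³) = 8.949 mm.
Required leg w = t_e / 0.707 = 12.66 mm → use 13 mm.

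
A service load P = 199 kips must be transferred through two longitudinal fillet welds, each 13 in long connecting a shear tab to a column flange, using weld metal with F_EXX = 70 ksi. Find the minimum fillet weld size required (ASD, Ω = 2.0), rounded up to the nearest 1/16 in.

Total weld length L = 26 in.
Required throat t_e = P × Ω / (0.6 F_EXX × L) = 199 × 2.0 / (0.6 × 70 × 26) = 0.3645 in.
Required leg w = t_e / 0.707 = 0.5155 in → use 9/16 in.

w = 9/16 in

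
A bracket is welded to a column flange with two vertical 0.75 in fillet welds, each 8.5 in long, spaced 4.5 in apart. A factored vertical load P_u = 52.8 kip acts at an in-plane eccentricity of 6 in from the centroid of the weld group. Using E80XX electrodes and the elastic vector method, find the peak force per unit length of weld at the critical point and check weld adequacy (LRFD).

f_max ≈ 9.93 kip/in; adequate

E80XX → F_EXX = 80 ksi.
Total weld length L_w = 17 in. Treat welds as unit-width lines.
Polar moment about centroid: J = 2[d³/12 + d(b/2)²] = 2[8.5³/12 + 8.5×2.25²] = 188.4 in³.
Direct shear f_v = P/L_w = 52.8 / 17 = 3.106 kip/in (vertical).
Torsion M = P·e = 52.8 × 6 = 316.8 kip·in.
Critical point at (x, y) = (2.25, 4.25) from centroid. f_tx = M·y/J = 7.146 kip/in; f_ty = M·x/J = 3.783 kip/in.
Resultant f_max = √[f_tx² + (f_v + f_ty)²] = √[7.146² + (3.106 + 3.783)²] = 9.926 kip/in.
Capacity per unit length: φr_n = 0.75 × 0.6 × 80 × (0.707 × 0.75) = 19.09 kip/in.
9.926 ≤ 19.09 → adequate.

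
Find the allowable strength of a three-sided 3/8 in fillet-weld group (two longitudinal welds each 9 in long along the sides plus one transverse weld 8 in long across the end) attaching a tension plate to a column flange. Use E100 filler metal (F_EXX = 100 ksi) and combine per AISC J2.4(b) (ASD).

t_e = 0.707 × 0.375 = 0.2651 in.
R_nwl = 0.6 × 100 × 0.2651 × 18 = 286.3 kip (longitudinal, 2 welds).
R_nwt = 0.6 × 100 × 0.2651 × 8 = 127.3 kip (transverse, base value).
(i) R_nwl + R_nwt = 413.6 kip; (ii) 0.85 R_nwl + 1.5 R_nwt = 434.3 kip.
R_n = max = 434.3 kip [governs: (ii)]; R_n/Ω = 217.1 kip.

R_n/Ω ≈ 217 kip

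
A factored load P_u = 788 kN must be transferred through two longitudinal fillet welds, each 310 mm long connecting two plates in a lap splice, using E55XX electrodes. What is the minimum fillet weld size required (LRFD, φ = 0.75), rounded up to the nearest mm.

w = 8 mm

E55XX → F_EXX = 550 MPa.
Total weld length L = 620 mm.
Required throat t_e = P_u / (φ × 0.6 F_EXX × L) = 788 / (0.75 × 0.6 × 550 × 620 × 10⁻³) = 5.135 mm.
Required leg w = t_e / 0.707 = 7.263 mm → use 8 mm.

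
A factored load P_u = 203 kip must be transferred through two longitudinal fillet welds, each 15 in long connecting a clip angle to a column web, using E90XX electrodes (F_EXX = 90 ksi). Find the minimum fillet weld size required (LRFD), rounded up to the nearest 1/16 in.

Total weld length L = 30 in.
Required throat t_e = P_u / (φ × 0.6 F_EXX × L) = 203 / (0.75 × 0.6 × 90 × 30) = 0.1671 in.
Required leg w = t_e / 0.707 = 0.2363 in → use 1/4 in.

w = 1/4 in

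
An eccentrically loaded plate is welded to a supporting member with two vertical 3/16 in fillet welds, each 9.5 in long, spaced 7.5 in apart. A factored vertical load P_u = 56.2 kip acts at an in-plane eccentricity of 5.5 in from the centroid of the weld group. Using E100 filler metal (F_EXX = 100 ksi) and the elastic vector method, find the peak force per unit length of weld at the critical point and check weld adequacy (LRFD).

f_max ≈ 6.8 kip/in; NOT adequate

Total weld length L_w = 19 in. Treat welds as unit-width lines.
Polar moment about centroid: J = 2[d³/12 + d(b/2)²] = 2[9.5³/12 + 9.5×3.75²] = 410.1 in³.
Direct shear f_v = P/L_w = 56.2 / 19 = 2.958 kip/in (vertical).
Torsion M = P·e = 56.2 × 5.5 = 309.1 kip·in.
Critical point at (x, y) = (3.75, 4.75) from centroid. f_tx = M·y/J = 3.58 kip/in; f_ty = M·x/J = 2.827 kip/in.
Resultant f_max = √[f_tx² + (f_v + f_ty)²] = √[3.58² + (2.958 + 2.827)²] = 6.803 kip/in.
Capacity per unit length: φr_n = 0.75 × 0.6 × 100 × (0.707 × 0.1875) = 5.965 kip/in.
6.803 > 5.965 → NOT adequate.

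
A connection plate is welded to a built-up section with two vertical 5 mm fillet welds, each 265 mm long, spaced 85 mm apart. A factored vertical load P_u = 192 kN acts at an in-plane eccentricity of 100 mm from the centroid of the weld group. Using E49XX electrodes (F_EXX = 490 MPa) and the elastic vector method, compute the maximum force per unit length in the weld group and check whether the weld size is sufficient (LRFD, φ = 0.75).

Total weld length L_w = 530 mm. Treat welds as unit-width lines.
Polar moment about centroid: J = 2[d³/12 + d(b/2)²] = 2[265³/12 + 265×42.5²] = 4059000 mm³.
Direct shear f_v = P/L_w = 192×10³ / 530 = 362.3 N/mm (vertical).
Torsion M = P·e = 192×10³ × 100 = 19200000 N·mm.
Critical point at (x, y) = (42.5, 132.5) from centroid. f_tx = M·y/J = 626.8 N/mm; f_ty = M·x/J = 201 N/mm.
Resultant f_max = √[f_tx² + (f_v + f_ty)²] = √[626.8² + (362.3 + 201)²] = 842.7 N/mm.
Capacity per unit length: φr_n = 0.75 × 0.6 × 490 × (0.707 × 5) = 779.5 N/mm.
842.7 > 779.5 → NOT adequate.

f_max ≈ 843 N/mm; NOT adequate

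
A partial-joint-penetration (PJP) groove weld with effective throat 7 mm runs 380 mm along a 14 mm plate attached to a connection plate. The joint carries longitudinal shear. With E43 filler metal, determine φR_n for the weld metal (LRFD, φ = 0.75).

φR_n ≈ 515 kN

E43XX → F_EXX = 430 MPa.
Effective throat (given) t_e = 7 mm.
A_we = 7 × 380 = 2660 mm².
F_nw = 0.6 F_EXX = 258 MPa.
φR_n = 0.75 × 258 × 2660 × 10⁻³ = 514.7 kN.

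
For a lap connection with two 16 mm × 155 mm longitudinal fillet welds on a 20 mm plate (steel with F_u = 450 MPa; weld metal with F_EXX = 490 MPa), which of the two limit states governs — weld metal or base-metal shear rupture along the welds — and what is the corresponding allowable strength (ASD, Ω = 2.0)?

R_n/Ω ≈ 515 kN (weld metal governs)

t_e = 0.707 × 16 = 11.31 mm; L = 310 mm.
Weld metal: R_n/Ω = (1/2.0) × 0.6 × 490 × 11.31 × 310 × 10⁻³ = 515.5 kN.
Base metal (shear rupture): R_n/Ω = (1/2.0) × 0.6 × 450 × 20 × 310 × 10⁻³ = 837 kN.
Governing: weld metal.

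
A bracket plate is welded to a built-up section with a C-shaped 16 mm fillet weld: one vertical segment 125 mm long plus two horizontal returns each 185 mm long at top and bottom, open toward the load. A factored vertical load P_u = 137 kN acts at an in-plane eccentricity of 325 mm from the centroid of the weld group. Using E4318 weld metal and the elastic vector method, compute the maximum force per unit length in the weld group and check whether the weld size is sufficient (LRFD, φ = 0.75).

f_max ≈ 1940 N/mm; adequate

E43XX → F_EXX = 430 MPa.
Total weld length L_w = 495 mm. Treat welds as unit-width lines.
Centroid: x̄ = 2×185×92.5 / 495 = 69.14 mm from the vertical weld.
Polar moment about centroid: J = I_x + I_y = [125³/12 + 2×185×62.5²] + [125×69.14² + 2(185³/12 + 185×23.36²)] = 3463000 mm³.
Direct shear f_v = P/L_w = 137×10³ / 495 = 276.8 N/mm (vertical).
Torsion M = P·e = 137×10³ × 325 = 44525000 N·mm.
Critical point at (x, y) = (115.9, 62.5) from centroid. f_tx = M·y/J = 803.6 N/mm; f_ty = M·x/J = 1490 N/mm.
Resultant f_max = √[f_tx² + (f_v + f_ty)²] = √[803.6² + (276.8 + 1490)²] = 1941 N/mm.
Capacity per unit length: φr_n = 0.75 × 0.6 × 430 × (0.707 × 16) = 2189 N/mm.
1941 ≤ 2189 → adequate.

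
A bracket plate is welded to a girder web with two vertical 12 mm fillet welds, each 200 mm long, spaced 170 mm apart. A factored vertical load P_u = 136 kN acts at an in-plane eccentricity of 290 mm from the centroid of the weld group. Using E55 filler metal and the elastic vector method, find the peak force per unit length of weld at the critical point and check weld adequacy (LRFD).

E55XX → F_EXX = 550 MPa.
Total weld length L_w = 400 mm. Treat welds as unit-width lines.
Polar moment about centroid: J = 2[d³/12 + d(b/2)²] = 2[200³/12 + 200×85²] = 4223000 mm³.
Direct shear f_v = P/L_w = 136×10³ / 400 = 340 N/mm (vertical).
Torsion M = P·e = 136×10³ × 290 = 39440000 N·mm.
Critical point at (x, y) = (85, 100) from centroid. f_tx = M·y/J = 933.9 N/mm; f_ty = M·x/J = 793.8 N/mm.
Resultant f_max = √[f_tx² + (f_v + f_ty)²] = √[933.9² + (340 + 793.8)²] = 1469 N/mm.
Capacity per unit length: φr_n = 0.75 × 0.6 × 550 × (0.707 × 12) = 2100 N/mm.
1469 ≤ 2100 → adequate.

f_max ≈ 1470 N/mm; adequate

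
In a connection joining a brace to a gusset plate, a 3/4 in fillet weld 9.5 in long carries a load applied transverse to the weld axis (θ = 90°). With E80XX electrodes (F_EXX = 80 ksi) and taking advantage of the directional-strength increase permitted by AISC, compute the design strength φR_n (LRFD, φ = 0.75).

t_e = 0.707 × 0.75 = 0.5302 in; A_we = 0.5302 × 9.5 = 5.037 in².
Directional factor: 1.0 + 0.5 sin^1.5(90°) = 1.5.
F_nw = 0.6 × 80 × 1.5 = 72 ksi.
φR_n = 0.75 × 72 × 5.037 = 272 kip.

φR_n ≈ 272 kip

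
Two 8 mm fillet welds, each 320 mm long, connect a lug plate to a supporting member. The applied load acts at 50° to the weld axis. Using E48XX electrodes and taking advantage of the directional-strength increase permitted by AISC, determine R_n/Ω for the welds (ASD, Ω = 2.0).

E48XX → F_EXX = 480 MPa.
t_e = 0.707 × 8 = 5.656 mm; A_we = 5.656 × 640 = 3620 mm².
Directional factor: 1.0 + 0.5 sin^1.5(50°) = 1.335.
F_nw = 0.6 × 480 × 1.335 = 384.5 MPa.
R_n/Ω = (384.5 × 3620) / 2.0 × 10⁻³ = 696 kN.

R_n/Ω ≈ 696 kN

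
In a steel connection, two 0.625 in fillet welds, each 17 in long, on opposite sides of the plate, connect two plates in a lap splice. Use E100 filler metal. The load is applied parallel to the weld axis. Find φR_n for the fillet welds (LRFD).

E100XX → F_EXX = 100 ksi.
Effective throat t_e = 0.707 × 0.625 = 0.4419 in.
Total length L = 34 in; A_we = 0.4419 × 34 = 15.02 in².
F_nw = 0.6 F_EXX = 0.6 × 100 = 60 ksi.
φR_n = 0.75 × 60 × 15.02 = 676.1 kip.

φR_n ≈ 676 kip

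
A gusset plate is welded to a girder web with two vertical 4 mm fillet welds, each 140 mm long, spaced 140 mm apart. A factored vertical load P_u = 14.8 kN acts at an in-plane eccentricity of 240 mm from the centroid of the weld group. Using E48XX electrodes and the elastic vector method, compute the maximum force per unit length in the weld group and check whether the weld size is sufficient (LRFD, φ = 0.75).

E48XX → F_EXX = 480 MPa.
Total weld length L_w = 280 mm. Treat welds as unit-width lines.
Polar moment about centroid: J = 2[d³/12 + d(b/2)²] = 2[140³/12 + 140×70²] = 1829000 mm³.
Direct shear f_v = P/L_w = 14.8×10³ / 280 = 52.86 N/mm (vertical).
Torsion M = P·e = 14.8×10³ × 240 = 3552000 N·mm.
Critical point at (x, y) = (70, 70) from centroid. f_tx = M·y/J = 135.9 N/mm; f_ty = M·x/J = 135.9 N/mm.
Resultant f_max = √[f_tx² + (f_v + f_ty)²] = √[135.9² + (52.86 + 135.9)²] = 232.6 N/mm.
Capacity per unit length: φr_n = 0.75 × 0.6 × 480 × (0.707 × 4) = 610.8 N/mm.
232.6 ≤ 610.8 → adequate.

f_max ≈ 233 N/mm; adequate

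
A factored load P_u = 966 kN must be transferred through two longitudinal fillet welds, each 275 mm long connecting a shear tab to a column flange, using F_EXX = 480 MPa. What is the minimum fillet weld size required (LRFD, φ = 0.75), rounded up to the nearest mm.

w = 12 mm

Total weld length L = 550 mm.
Required throat t_e = P_u / (φ × 0.6 F_EXX × L) = 966 / (0.75 × 0.6 × 480 × 550 × 10⁻³) = 8.131 mm.
Required leg w = t_e / 0.707 = 11.5 mm → use 12 mm.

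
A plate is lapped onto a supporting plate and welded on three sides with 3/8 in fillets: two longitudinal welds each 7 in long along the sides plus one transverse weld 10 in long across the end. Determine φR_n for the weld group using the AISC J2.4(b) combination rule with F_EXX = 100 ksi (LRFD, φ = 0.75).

φR_n ≈ 321 kip

t_e = 0.707 × 0.375 = 0.2651 in.
R_nwl = 0.6 × 100 × 0.2651 × 14 = 222.7 kip (longitudinal, 2 welds).
R_nwt = 0.6 × 100 × 0.2651 × 10 = 159.1 kip (transverse, base value).
(i) R_nwl + R_nwt = 381.8 kip; (ii) 0.85 R_nwl + 1.5 R_nwt = 427.9 kip.
R_n = max = 427.9 kip [governs: (ii)]; φR_n = 320.9 kip.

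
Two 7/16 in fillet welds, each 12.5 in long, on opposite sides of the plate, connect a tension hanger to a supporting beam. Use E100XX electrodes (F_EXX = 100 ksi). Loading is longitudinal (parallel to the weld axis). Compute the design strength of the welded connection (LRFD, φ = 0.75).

φR_n ≈ 348 kip

Effective throat t_e = 0.707 × 0.4375 = 0.3093 in.
Total length L = 25 in; A_we = 0.3093 × 25 = 7.733 in².
F_nw = 0.6 F_EXX = 0.6 × 100 = 60 ksi.
φR_n = 0.75 × 60 × 7.733 = 348 kip.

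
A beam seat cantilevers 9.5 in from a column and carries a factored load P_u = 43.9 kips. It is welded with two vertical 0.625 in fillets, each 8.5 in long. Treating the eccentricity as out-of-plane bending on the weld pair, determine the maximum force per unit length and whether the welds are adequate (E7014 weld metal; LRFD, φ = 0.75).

E70XX → F_EXX = 70 ksi.
L_w = 2 × 8.5 = 17 in; section modulus (unit throat) S = 2 × L²/6 = 24.08 in².
Direct shear f_v = P/L_w = 43.9/17 = 2.582 kip/in.
Moment M = P × e = 43.9 × 9.5 = 417.05 kip·in; bending f_b = M/S = 17.32 kip/in.
f_max = √(f_v² + f_b²) = √(2.582² + 17.32²) = 17.51 kip/in.
φr_n = 0.75 × 0.6 × 70 × (0.707 × 0.625) = 13.92 kip/in → NOT adequate.

f_max ≈ 17.5 kip/in; NOT adequate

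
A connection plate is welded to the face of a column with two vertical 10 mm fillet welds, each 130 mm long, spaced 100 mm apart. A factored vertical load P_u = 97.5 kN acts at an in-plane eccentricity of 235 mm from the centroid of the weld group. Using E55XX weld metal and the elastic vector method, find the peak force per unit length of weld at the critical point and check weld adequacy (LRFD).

f_max ≈ 2100 N/mm; NOT adequate

E55XX → F_EXX = 550 MPa.
Total weld length L_w = 260 mm. Treat welds as unit-width lines.
Polar moment about centroid: J = 2[d³/12 + d(b/2)²] = 2[130³/12 + 130×50²] = 1016000 mm³.
Direct shear f_v = P/L_w = 97.5×10³ / 260 = 375 N/mm (vertical).
Torsion M = P·e = 97.5×10³ × 235 = 22912000 N·mm.
Critical point at (x, y) = (50, 65) from centroid. f_tx = M·y/J = 1466 N/mm; f_ty = M·x/J = 1127 N/mm.
Resultant f_max = √[f_tx² + (f_v + f_ty)²] = √[1466² + (375 + 1127)²] = 2099 N/mm.
Capacity per unit length: φr_n = 0.75 × 0.6 × 550 × (0.707 × 10) = 1750 N/mm.
2099 > 1750 → NOT adequate.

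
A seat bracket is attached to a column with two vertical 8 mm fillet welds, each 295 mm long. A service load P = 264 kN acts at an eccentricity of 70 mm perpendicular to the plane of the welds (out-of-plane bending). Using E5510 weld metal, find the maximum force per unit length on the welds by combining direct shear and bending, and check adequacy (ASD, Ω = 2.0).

f_max ≈ 778 N/mm; adequate

E55XX → F_EXX = 550 MPa.
L_w = 2 × 295 = 590 mm; section modulus (unit throat) S = 2 × L²/6 = 29010 mm².
Direct shear f_v = P/L_w = 264×10³/590 = 447.5 N/mm.
Moment M = P × e = 264×10³ × 70 = 18480000 N·mm; bending f_b = M/S = 637.1 N/mm.
f_max = √(f_v² + f_b²) = √(447.5² + 637.1²) = 778.5 N/mm.
r_n/Ω = (1/2.0) × 0.6 × 550 × (0.707 × 8) = 933.2 N/mm → adequate.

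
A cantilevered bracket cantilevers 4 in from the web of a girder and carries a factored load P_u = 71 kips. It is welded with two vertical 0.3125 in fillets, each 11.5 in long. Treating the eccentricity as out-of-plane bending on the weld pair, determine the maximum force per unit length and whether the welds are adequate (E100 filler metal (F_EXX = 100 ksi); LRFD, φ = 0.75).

f_max ≈ 7.14 kip/in; adequate

L_w = 2 × 11.5 = 23 in; section modulus (unit throat) S = 2 × L²/6 = 44.08 in².
Direct shear f_v = P/L_w = 71/23 = 3.087 kip/in.
Moment M = P × e = 71 × 4 = 284 kip·in; bending f_b = M/S = 6.442 kip/in.
f_max = √(f_v² + f_b²) = √(3.087² + 6.442²) = 7.144 kip/in.
φr_n = 0.75 × 0.6 × 100 × (0.707 × 0.3125) = 9.942 kip/in → adequate.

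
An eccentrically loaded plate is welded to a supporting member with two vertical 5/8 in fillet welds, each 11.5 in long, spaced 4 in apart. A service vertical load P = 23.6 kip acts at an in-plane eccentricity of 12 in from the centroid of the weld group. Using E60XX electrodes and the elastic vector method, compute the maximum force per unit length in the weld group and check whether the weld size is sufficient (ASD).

E60XX → F_EXX = 60 ksi.
Total weld length L_w = 23 in. Treat welds as unit-width lines.
Polar moment about centroid: J = 2[d³/12 + d(b/2)²] = 2[11.5³/12 + 11.5×2²] = 345.5 in³.
Direct shear f_v = P/L_w = 23.6 / 23 = 1.026 kip/in (vertical).
Torsion M = P·e = 23.6 × 12 = 283.2 kip·in.
Critical point at (x, y) = (2, 5.75) from centroid. f_tx = M·y/J = 4.713 kip/in; f_ty = M·x/J = 1.639 kip/in.
Resultant f_max = √[f_tx² + (f_v + f_ty)²] = √[4.713² + (1.026 + 1.639)²] = 5.415 kip/in.
Capacity per unit length: r_n/Ω = (1/2.0) × 0.6 × 60 × (0.707 × 0.625) = 7.954 kip/in.
5.415 ≤ 7.954 → adequate.

f_max ≈ 5.41 kip/in; adequate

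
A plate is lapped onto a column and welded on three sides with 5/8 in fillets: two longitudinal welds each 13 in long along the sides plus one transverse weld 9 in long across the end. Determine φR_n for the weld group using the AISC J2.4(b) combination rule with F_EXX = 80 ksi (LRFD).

t_e = 0.707 × 0.625 = 0.4419 in.
R_nwl = 0.6 × 80 × 0.4419 × 26 = 551.5 kips (longitudinal, 2 welds).
R_nwt = 0.6 × 80 × 0.4419 × 9 = 190.9 kips (transverse, base value).
(i) R_nwl + R_nwt = 742.3 kips; (ii) 0.85 R_nwl + 1.5 R_nwt = 755.1 kips.
R_n = max = 755.1 kips [governs: (ii)]; φR_n = 566.3 kips.

φR_n ≈ 566 kips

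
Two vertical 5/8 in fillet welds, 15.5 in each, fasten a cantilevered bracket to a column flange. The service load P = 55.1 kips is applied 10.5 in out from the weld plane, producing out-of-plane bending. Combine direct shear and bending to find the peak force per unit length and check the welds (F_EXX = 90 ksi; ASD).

L_w = 2 × 15.5 = 31 in; section modulus (unit throat) S = 2 × L²/6 = 80.08 in².
Direct shear f_v = P/L_w = 55.1/31 = 1.777 kip/in.
Moment M = P × e = 55.1 × 10.5 = 578.55 kip·in; bending f_b = M/S = 7.224 kip/in.
f_max = √(f_v² + f_b²) = √(1.777² + 7.224²) = 7.44 kip/in.
r_n/Ω = (1/2.0) × 0.6 × 90 × (0.707 × 0.625) = 11.93 kip/in → adequate.

f_max ≈ 7.44 kip/in; adequate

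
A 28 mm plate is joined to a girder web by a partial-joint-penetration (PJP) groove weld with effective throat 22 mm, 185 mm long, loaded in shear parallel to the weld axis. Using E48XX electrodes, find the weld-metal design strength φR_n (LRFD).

E48XX → F_EXX = 480 MPa.
Effective throat (given) t_e = 22 mm.
A_we = 22 × 185 = 4070 mm².
F_nw = 0.6 F_EXX = 288 MPa.
φR_n = 0.75 × 288 × 4070 × 10⁻³ = 879.1 kN.

φR_n ≈ 879 kN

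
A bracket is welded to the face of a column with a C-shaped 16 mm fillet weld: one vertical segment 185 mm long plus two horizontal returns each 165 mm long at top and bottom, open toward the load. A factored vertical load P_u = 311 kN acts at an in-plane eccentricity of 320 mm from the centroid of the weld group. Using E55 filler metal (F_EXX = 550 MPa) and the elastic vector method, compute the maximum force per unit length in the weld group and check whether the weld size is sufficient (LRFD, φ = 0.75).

Total weld length L_w = 515 mm. Treat welds as unit-width lines.
Centroid: x̄ = 2×165×82.5 / 515 = 52.86 mm from the vertical weld.
Polar moment about centroid: J = I_x + I_y = [185³/12 + 2×165×92.5²] + [185×52.86² + 2(165³/12 + 165×29.64²)] = 4907000 mm³.
Direct shear f_v = P/L_w = 311×10³ / 515 = 603.9 N/mm (vertical).
Torsion M = P·e = 311×10³ × 320 = 99520000 N·mm.
Critical point at (x, y) = (112.1, 92.5) from centroid. f_tx = M·y/J = 1876 N/mm; f_ty = M·x/J = 2274 N/mm.
Resultant f_max = √[f_tx² + (f_v + f_ty)²] = √[1876² + (603.9 + 2274)²] = 3436 N/mm.
Capacity per unit length: φr_n = 0.75 × 0.6 × 550 × (0.707 × 16) = 2800 N/mm.
3436 > 2800 → NOT adequate.

f_max ≈ 3440 N/mm; NOT adequate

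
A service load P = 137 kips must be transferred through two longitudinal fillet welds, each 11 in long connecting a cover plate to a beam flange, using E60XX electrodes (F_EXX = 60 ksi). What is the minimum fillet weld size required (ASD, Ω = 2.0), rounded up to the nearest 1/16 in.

w = 1/2 in

Total weld length L = 22 in.
Required throat t_e = P × Ω / (0.6 F_EXX × L) = 137 × 2.0 / (0.6 × 60 × 22) = 0.346 in.
Required leg w = t_e / 0.707 = 0.4893 in → use 1/2 in.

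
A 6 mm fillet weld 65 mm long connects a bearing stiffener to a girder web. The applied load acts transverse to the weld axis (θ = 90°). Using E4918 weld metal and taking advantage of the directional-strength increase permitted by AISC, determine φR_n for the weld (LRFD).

φR_n ≈ 91.2 kN

E49XX → F_EXX = 490 MPa.
t_e = 0.707 × 6 = 4.242 mm; A_we = 4.242 × 65 = 275.7 mm².
Directional factor: 1.0 + 0.5 sin^1.5(90°) = 1.5.
F_nw = 0.6 × 490 × 1.5 = 441 MPa.
φR_n = 0.75 × 441 × 275.7 × 10⁻³ = 91.2 kN.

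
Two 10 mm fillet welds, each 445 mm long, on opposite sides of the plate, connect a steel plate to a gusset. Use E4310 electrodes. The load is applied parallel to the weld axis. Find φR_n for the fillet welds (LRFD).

φR_n ≈ 1220 kN

E43XX → F_EXX = 430 MPa.
Effective throat t_e = 0.707 × 10 = 7.07 mm.
Total length L = 890 mm; A_we = 7.07 × 890 = 6292 mm².
F_nw = 0.6 F_EXX = 0.6 × 430 = 258 MPa.
φR_n = 0.75 × 258 × 6292 × 10⁻³ = 1218 kN.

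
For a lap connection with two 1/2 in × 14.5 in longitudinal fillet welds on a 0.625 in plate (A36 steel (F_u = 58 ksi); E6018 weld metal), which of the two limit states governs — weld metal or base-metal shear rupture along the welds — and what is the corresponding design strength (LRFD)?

φR_n ≈ 277 kip (weld metal governs)

E60XX → F_EXX = 60 ksi.
t_e = 0.707 × 0.5 = 0.3535 in; L = 29 in.
Weld metal: φR_n = 0.75 × 0.6 × 60 × 0.3535 × 29 = 276.8 kip.
Base metal (shear rupture): φR_n = 0.75 × 0.6 × 58 × 0.625 × 29 = 473.1 kip.
Governing: weld metal.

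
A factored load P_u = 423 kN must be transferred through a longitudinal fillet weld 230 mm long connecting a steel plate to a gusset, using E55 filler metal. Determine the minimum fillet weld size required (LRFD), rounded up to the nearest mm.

E55XX → F_EXX = 550 MPa.
Total weld length L = 230 mm.
Required throat t_e = P_u / (φ × 0.6 F_EXX × L) = 423 / (0.75 × 0.6 × 550 × 230 × 10⁻³) = 7.431 mm.
Required leg w = t_e / 0.707 = 10.51 mm → use 11 mm.

w = 11 mm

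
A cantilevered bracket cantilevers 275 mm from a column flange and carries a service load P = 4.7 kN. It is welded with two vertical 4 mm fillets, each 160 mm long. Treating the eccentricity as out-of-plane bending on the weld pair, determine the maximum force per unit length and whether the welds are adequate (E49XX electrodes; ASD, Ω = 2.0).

f_max ≈ 152 N/mm; adequate

E49XX → F_EXX = 490 MPa.
L_w = 2 × 160 = 320 mm; section modulus (unit throat) S = 2 × L²/6 = 8533 mm².
Direct shear f_v = P/L_w = 4.7×10³/320 = 14.69 N/mm.
Moment M = P × e = 4.7×10³ × 275 = 1292500 N·mm; bending f_b = M/S = 151.5 N/mm.
f_max = √(f_v² + f_b²) = √(14.69² + 151.5²) = 152.2 N/mm.
r_n/Ω = (1/2.0) × 0.6 × 490 × (0.707 × 4) = 415.7 N/mm → adequate.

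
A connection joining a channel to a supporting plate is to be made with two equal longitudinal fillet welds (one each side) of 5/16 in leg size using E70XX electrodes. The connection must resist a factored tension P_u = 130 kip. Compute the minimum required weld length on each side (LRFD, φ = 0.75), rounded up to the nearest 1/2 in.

E70XX → F_EXX = 70 ksi.
Throat t_e = 0.707 × 0.3125 = 0.2209 in.
φr_n = 0.75 × 0.6 × 70 × 0.2209 = 6.96 kip/in.
L_req = P_u / φr_n = 130 / 6.96 = 18.68 in total.
Per side: 18.68 / 2 = 9.34 in.
Round up → use L = 9.5 in on each side.

L = 9.5 in on each side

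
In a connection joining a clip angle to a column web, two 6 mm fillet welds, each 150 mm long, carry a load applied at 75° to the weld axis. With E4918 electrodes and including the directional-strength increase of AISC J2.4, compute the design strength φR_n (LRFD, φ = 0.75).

φR_n ≈ 414 kN

E49XX → F_EXX = 490 MPa.
t_e = 0.707 × 6 = 4.242 mm; A_we = 4.242 × 300 = 1273 mm².
Directional factor: 1.0 + 0.5 sin^1.5(75°) = 1.475.
F_nw = 0.6 × 490 × 1.475 = 433.6 MPa.
φR_n = 0.75 × 433.6 × 1273 × 10⁻³ = 413.8 kN.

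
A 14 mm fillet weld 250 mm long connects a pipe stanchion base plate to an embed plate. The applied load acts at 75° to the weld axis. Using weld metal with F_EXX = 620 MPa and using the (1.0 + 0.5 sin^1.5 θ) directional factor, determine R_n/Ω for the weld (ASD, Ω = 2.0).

R_n/Ω ≈ 679 kN

t_e = 0.707 × 14 = 9.898 mm; A_we = 9.898 × 250 = 2474 mm².
Directional factor: 1.0 + 0.5 sin^1.5(75°) = 1.475.
F_nw = 0.6 × 620 × 1.475 = 548.6 MPa.
R_n/Ω = (548.6 × 2474) / 2.0 × 10⁻³ = 678.7 kN.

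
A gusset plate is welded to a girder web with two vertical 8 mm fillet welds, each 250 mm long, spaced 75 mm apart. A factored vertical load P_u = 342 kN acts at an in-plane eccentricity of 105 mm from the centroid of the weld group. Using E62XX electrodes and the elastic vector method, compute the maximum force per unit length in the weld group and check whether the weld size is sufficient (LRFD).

f_max ≈ 1740 N/mm; NOT adequate

E62XX → F_EXX = 620 MPa.
Total weld length L_w = 500 mm. Treat welds as unit-width lines.
Polar moment about centroid: J = 2[d³/12 + d(b/2)²] = 2[250³/12 + 250×37.5²] = 3307000 mm³.
Direct shear f_v = P/L_w = 342×10³ / 500 = 684 N/mm (vertical).
Torsion M = P·e = 342×10³ × 105 = 35910000 N·mm.
Critical point at (x, y) = (37.5, 125) from centroid. f_tx = M·y/J = 1357 N/mm; f_ty = M·x/J = 407.2 N/mm.
Resultant f_max = √[f_tx² + (f_v + f_ty)²] = √[1357² + (684 + 407.2)²] = 1741 N/mm.
Capacity per unit length: φr_n = 0.75 × 0.6 × 620 × (0.707 × 8) = 1578 N/mm.
1741 > 1578 → NOT adequate.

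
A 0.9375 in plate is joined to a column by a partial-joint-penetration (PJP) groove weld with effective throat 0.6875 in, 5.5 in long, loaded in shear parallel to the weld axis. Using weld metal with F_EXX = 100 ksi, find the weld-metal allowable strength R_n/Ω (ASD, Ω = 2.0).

R_n/Ω ≈ 113 kips

Effective throat (given) t_e = 0.6875 in.
A_we = 0.6875 × 5.5 = 3.781 in².
F_nw = 0.6 F_EXX = 60 ksi.
R_n/Ω = (60 × 3.781) / 2.0 = 113.4 kips.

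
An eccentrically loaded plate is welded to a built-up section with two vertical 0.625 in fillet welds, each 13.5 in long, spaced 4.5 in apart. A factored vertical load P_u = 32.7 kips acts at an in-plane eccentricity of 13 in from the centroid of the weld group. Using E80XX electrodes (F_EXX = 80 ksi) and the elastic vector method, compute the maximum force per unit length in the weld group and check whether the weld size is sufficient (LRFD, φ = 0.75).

f_max ≈ 6.03 kip/in; adequate

Total weld length L_w = 27 in. Treat welds as unit-width lines.
Polar moment about centroid: J = 2[d³/12 + d(b/2)²] = 2[13.5³/12 + 13.5×2.25²] = 546.8 in³.
Direct shear f_v = P/L_w = 32.7 / 27 = 1.211 kip/in (vertical).
Torsion M = P·e = 32.7 × 13 = 425.1 kip·in.
Critical point at (x, y) = (2.25, 6.75) from centroid. f_tx = M·y/J = 5.248 kip/in; f_ty = M·x/J = 1.749 kip/in.
Resultant f_max = √[f_tx² + (f_v + f_ty)²] = √[5.248² + (1.211 + 1.749)²] = 6.026 kip/in.
Capacity per unit length: φr_n = 0.75 × 0.6 × 80 × (0.707 × 0.625) = 15.91 kip/in.
6.026 ≤ 15.91 → adequate.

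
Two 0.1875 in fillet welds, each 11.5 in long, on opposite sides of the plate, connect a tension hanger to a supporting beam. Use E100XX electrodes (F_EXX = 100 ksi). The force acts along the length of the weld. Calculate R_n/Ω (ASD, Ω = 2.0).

R_n/Ω ≈ 91.5 kip

Effective throat t_e = 0.707 × 0.1875 = 0.1326 in.
Total length L = 23 in; A_we = 0.1326 × 23 = 3.049 in².
F_nw = 0.6 F_EXX = 0.6 × 100 = 60 ksi.
R_n = 60 × 3.049 = 182.9 kip; R_n/Ω = 182.9/2.0 = 91.47 kip.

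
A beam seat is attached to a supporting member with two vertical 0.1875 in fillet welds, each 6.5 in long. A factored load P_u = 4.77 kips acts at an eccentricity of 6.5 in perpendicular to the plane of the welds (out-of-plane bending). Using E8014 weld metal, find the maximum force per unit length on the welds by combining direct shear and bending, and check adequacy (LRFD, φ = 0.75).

f_max ≈ 2.23 kip/in; adequate

E80XX → F_EXX = 80 ksi.
L_w = 2 × 6.5 = 13 in; section modulus (unit throat) S = 2 × L²/6 = 14.08 in².
Direct shear f_v = P/L_w = 4.77/13 = 0.3669 kip/in.
Moment M = P × e = 4.77 × 6.5 = 31.005 kip·in; bending f_b = M/S = 2.202 kip/in.
f_max = √(f_v² + f_b²) = √(0.3669² + 2.202²) = 2.232 kip/in.
φr_n = 0.75 × 0.6 × 80 × (0.707 × 0.1875) = 4.772 kip/in → adequate.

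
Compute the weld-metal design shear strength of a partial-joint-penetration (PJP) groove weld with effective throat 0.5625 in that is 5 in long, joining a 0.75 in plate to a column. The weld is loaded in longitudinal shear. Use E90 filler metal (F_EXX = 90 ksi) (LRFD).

Effective throat (given) t_e = 0.5625 in.
A_we = 0.5625 × 5 = 2.812 in².
F_nw = 0.6 F_EXX = 54 ksi.
φR_n = 0.75 × 54 × 2.812 = 113.9 kips.

φR_n ≈ 114 kips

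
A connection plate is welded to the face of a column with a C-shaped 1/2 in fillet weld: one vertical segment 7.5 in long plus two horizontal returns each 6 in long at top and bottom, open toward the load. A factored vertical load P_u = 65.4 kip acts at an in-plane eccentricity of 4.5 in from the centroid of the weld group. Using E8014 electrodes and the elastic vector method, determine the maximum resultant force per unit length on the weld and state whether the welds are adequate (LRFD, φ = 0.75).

f_max ≈ 8.64 kip/in; adequate

E80XX → F_EXX = 80 ksi.
Total weld length L_w = 19.5 in. Treat welds as unit-width lines.
Centroid: x̄ = 2×6×3 / 19.5 = 1.846 in from the vertical weld.
Polar moment about centroid: J = I_x + I_y = [7.5³/12 + 2×6×3.75²] + [7.5×1.846² + 2(6³/12 + 6×1.154²)] = 281.4 in³.
Direct shear f_v = P/L_w = 65.4 / 19.5 = 3.354 kip/in (vertical).
Torsion M = P·e = 65.4 × 4.5 = 294.3 kip·in.
Critical point at (x, y) = (4.154, 3.75) from centroid. f_tx = M·y/J = 3.921 kip/in; f_ty = M·x/J = 4.344 kip/in.
Resultant f_max = √[f_tx² + (f_v + f_ty)²] = √[3.921² + (3.354 + 4.344)²] = 8.639 kip/in.
Capacity per unit length: φr_n = 0.75 × 0.6 × 80 × (0.707 × 0.5) = 12.73 kip/in.
8.639 ≤ 12.73 → adequate.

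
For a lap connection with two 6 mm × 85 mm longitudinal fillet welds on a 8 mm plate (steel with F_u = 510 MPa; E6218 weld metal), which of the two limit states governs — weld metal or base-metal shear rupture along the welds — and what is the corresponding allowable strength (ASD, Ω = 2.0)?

E62XX → F_EXX = 620 MPa.
t_e = 0.707 × 6 = 4.242 mm; L = 170 mm.
Weld metal: R_n/Ω = (1/2.0) × 0.6 × 620 × 4.242 × 170 × 10⁻³ = 134.1 kN.
Base metal (shear rupture): R_n/Ω = (1/2.0) × 0.6 × 510 × 8 × 170 × 10⁻³ = 208.1 kN.
Governing: weld metal.

R_n/Ω ≈ 134 kN (weld metal governs)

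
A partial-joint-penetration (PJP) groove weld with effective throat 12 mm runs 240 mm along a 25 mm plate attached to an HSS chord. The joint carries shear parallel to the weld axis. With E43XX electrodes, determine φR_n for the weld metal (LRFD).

E43XX → F_EXX = 430 MPa.
Effective throat (given) t_e = 12 mm.
A_we = 12 × 240 = 2880 mm².
F_nw = 0.6 F_EXX = 258 MPa.
φR_n = 0.75 × 258 × 2880 × 10⁻³ = 557.3 kN.

φR_n ≈ 557 kN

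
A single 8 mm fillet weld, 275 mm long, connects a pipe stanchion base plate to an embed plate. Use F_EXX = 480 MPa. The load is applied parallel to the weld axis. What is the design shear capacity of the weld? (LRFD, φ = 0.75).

φR_n ≈ 336 kN

Effective throat t_e = 0.707 × 8 = 5.656 mm.
Total length L = 275 mm; A_we = 5.656 × 275 = 1555 mm².
F_nw = 0.6 F_EXX = 0.6 × 480 = 288 MPa.
φR_n = 0.75 × 288 × 1555 × 10⁻³ = 336 kN.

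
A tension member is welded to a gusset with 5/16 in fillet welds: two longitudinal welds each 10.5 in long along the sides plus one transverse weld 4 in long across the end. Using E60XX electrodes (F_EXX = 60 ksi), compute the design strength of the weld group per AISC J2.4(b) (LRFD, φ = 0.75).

φR_n ≈ 149 kip

t_e = 0.707 × 0.3125 = 0.2209 in.
R_nwl = 0.6 × 60 × 0.2209 × 21 = 167 kip (longitudinal, 2 welds).
R_nwt = 0.6 × 60 × 0.2209 × 4 = 31.81 kip (transverse, base value).
(i) R_nwl + R_nwt = 198.8 kip; (ii) 0.85 R_nwl + 1.5 R_nwt = 189.7 kip.
R_n = max = 198.8 kip [governs: (i)]; φR_n = 149.1 kip.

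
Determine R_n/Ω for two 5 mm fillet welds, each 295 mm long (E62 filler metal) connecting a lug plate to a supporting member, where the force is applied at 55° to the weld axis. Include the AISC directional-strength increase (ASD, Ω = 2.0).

R_n/Ω ≈ 532 kN

E62XX → F_EXX = 620 MPa.
t_e = 0.707 × 5 = 3.535 mm; A_we = 3.535 × 590 = 2086 mm².
Directional factor: 1.0 + 0.5 sin^1.5(55°) = 1.371.
F_nw = 0.6 × 620 × 1.371 = 509.9 MPa.
R_n/Ω = (509.9 × 2086) / 2.0 × 10⁻³ = 531.7 kN.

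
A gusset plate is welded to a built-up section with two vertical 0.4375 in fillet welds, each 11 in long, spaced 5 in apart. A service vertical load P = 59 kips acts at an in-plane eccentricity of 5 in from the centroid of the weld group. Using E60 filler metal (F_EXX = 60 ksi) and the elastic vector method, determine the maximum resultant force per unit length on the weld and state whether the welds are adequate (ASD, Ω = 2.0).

Total weld length L_w = 22 in. Treat welds as unit-width lines.
Polar moment about centroid: J = 2[d³/12 + d(b/2)²] = 2[11³/12 + 11×2.5²] = 359.3 in³.
Direct shear f_v = P/L_w = 59 / 22 = 2.682 kip/in (vertical).
Torsion M = P·e = 59 × 5 = 295 kip·in.
Critical point at (x, y) = (2.5, 5.5) from centroid. f_tx = M·y/J = 4.515 kip/in; f_ty = M·x/J = 2.052 kip/in.
Resultant f_max = √[f_tx² + (f_v + f_ty)²] = √[4.515² + (2.682 + 2.052)²] = 6.542 kip/in.
Capacity per unit length: r_n/Ω = (1/2.0) × 0.6 × 60 × (0.707 × 0.4375) = 5.568 kip/in.
6.542 > 5.568 → NOT adequate.

f_max ≈ 6.54 kip/in; NOT adequate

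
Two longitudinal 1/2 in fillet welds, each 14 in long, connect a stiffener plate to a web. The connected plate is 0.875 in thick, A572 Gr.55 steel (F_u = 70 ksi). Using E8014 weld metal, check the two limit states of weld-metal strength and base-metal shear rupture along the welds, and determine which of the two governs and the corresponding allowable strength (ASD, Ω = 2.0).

E80XX → F_EXX = 80 ksi.
t_e = 0.707 × 0.5 = 0.3535 in; L = 28 in.
Weld metal: R_n/Ω = (1/2.0) × 0.6 × 80 × 0.3535 × 28 = 237.6 kips.
Base metal (shear rupture): R_n/Ω = (1/2.0) × 0.6 × 70 × 0.875 × 28 = 514.5 kips.
Governing: weld metal.

R_n/Ω ≈ 238 kips (weld metal governs)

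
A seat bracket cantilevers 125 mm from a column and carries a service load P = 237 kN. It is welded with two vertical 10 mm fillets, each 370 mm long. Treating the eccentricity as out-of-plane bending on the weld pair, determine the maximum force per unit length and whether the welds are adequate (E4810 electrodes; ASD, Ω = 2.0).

E48XX → F_EXX = 480 MPa.
L_w = 2 × 370 = 740 mm; section modulus (unit throat) S = 2 × L²/6 = 45630 mm².
Direct shear f_v = P/L_w = 237×10³/740 = 320.3 N/mm.
Moment M = P × e = 237×10³ × 125 = 29625000 N·mm; bending f_b = M/S = 649.2 N/mm.
f_max = √(f_v² + f_b²) = √(320.3² + 649.2²) = 723.9 N/mm.
r_n/Ω = (1/2.0) × 0.6 × 480 × (0.707 × 10) = 1018 N/mm → adequate.

f_max ≈ 724 N/mm; adequate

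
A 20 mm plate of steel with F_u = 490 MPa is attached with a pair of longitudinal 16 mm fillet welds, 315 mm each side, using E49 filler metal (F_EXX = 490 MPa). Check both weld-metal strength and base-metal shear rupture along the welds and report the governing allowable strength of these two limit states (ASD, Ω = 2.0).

R_n/Ω ≈ 1050 kN (weld metal governs)

t_e = 0.707 × 16 = 11.31 mm; L = 630 mm.
Weld metal: R_n/Ω = (1/2.0) × 0.6 × 490 × 11.31 × 630 × 10⁻³ = 1048 kN.
Base metal (shear rupture): R_n/Ω = (1/2.0) × 0.6 × 490 × 20 × 630 × 10⁻³ = 1852 kN.
Governing: weld metal.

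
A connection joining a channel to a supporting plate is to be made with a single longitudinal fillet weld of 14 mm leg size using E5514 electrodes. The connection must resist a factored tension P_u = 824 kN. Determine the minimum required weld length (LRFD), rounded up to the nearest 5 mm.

L = 340 mm

E55XX → F_EXX = 550 MPa.
Throat t_e = 0.707 × 14 = 9.898 mm.
φr_n = 0.75 × 0.6 × 550 × 9.898 × 10⁻³ = 2.45 kN/mm.
L_req = P_u / φr_n = 824 / 2.45 = 336.4 mm total.
Round up → use L = 340 mm.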